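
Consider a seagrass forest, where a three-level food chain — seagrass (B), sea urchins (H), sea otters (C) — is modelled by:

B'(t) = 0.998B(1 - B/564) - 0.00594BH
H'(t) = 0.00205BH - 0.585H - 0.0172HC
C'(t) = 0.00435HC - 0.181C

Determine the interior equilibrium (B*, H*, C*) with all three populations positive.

B* ≈ 424, H* ≈ 41.6, C* ≈ 16.6

From dC/dt = 0: 0.00435H* = 0.181, so H* = 41.6.
From dB/dt = 0: 0.998(1 - B*/564) = 0.00594·41.6, giving B* = 564·(1 - 0.248) = 424.
From dH/dt = 0: 0.00205·424 - 0.585 = 0.0172C*, so C* = 0.285/0.0172 = 16.6.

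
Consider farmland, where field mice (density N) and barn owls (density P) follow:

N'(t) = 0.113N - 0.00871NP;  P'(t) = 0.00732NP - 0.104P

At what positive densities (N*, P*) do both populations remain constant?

Set dP/dt = 0 with P > 0: 0.00732N - 0.104 = 0, so N* = 0.104/0.00732 = 14.2.
Set dN/dt = 0 with N > 0: 0.113 - 0.00871P = 0, so P* = 0.113/0.00871 = 13.

N* ≈ 14.2, P* ≈ 13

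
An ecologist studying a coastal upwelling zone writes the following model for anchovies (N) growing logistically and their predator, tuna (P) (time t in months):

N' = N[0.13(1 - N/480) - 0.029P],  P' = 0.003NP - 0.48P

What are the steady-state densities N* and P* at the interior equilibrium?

From dP/dt = 0 with P > 0: 0.003N* = 0.48, so N* = 160.
Substitute into dN/dt = 0: 0.13(1 - 160/480) = 0.029P*.
The bracket is 0.667, giving P* = 0.0867/0.029 = 2.99.

N* ≈ 160, P* ≈ 2.99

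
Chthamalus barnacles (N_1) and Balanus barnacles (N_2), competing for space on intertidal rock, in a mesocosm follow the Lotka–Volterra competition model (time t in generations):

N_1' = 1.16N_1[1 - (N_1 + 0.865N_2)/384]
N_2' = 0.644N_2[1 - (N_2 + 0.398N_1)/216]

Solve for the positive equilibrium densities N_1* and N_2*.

N_1* ≈ 301, N_2* ≈ 96.3

Setting both brackets to zero gives the nullclines N_1 + 0.865N_2 = 384 and 0.398N_1 + N_2 = 216.
Substituting N_2 = 216 - 0.398N_1 into the first: N_1(1 - 0.865·0.398) = 384 - 0.865·216.
So N_1* = 197/0.656 = 301, and then N_2* = 216 - 0.398·301 = 96.3.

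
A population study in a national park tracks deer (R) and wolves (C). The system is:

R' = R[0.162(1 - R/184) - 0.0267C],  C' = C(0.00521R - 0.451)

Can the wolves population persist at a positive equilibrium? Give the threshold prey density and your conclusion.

The predator equation gives dC/dt > 0 only when R > 0.451/0.00521 = 86.6.
Without the predator, R → K = 184. Since 184 > 86.6, the predator can invade and persist.

Threshold R = 86.6; K > 86.6, so yes, the predator persists.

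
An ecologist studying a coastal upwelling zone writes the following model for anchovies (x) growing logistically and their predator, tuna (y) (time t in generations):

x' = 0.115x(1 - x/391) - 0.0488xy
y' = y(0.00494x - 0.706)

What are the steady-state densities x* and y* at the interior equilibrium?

From dy/dt = 0 with y > 0: 0.00494x* = 0.706, so x* = 143.
Substitute into dx/dt = 0: 0.115(1 - 143/391) = 0.0488y*.
The bracket is 0.634, giving y* = 0.073/0.0488 = 1.5.

x* ≈ 143, y* ≈ 1.5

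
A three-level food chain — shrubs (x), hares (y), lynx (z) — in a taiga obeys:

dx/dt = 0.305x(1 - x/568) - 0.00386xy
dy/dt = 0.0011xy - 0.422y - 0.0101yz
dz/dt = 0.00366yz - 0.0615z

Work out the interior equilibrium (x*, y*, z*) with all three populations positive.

x* ≈ 447, y* ≈ 16.8, z* ≈ 6.92

From dz/dt = 0: 0.00366y* = 0.0615, so y* = 16.8.
From dx/dt = 0: 0.305(1 - x*/568) = 0.00386·16.8, giving x* = 568·(1 - 0.213) = 447.
From dy/dt = 0: 0.0011·447 - 0.422 = 0.0101z*, so z* = 0.0699/0.0101 = 6.92.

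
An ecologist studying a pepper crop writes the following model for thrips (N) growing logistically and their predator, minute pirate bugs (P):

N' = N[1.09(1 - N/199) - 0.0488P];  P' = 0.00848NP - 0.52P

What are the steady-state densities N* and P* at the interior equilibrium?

N* ≈ 61.3, P* ≈ 15.5

From dP/dt = 0 with P > 0: 0.00848N* = 0.52, so N* = 61.3.
Substitute into dN/dt = 0: 1.09(1 - 61.3/199) = 0.0488P*.
The bracket is 0.692, giving P* = 0.754/0.0488 = 15.5.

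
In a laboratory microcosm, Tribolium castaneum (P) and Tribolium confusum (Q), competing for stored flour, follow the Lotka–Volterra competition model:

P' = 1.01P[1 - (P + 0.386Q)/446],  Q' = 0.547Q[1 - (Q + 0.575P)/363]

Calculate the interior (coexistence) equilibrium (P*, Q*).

P* ≈ 393, Q* ≈ 137

Setting both brackets to zero gives the nullclines P + 0.386Q = 446 and 0.575P + Q = 363.
Substituting Q = 363 - 0.575P into the first: P(1 - 0.386·0.575) = 446 - 0.386·363.
So P* = 306/0.778 = 393, and then Q* = 363 - 0.575·393 = 137.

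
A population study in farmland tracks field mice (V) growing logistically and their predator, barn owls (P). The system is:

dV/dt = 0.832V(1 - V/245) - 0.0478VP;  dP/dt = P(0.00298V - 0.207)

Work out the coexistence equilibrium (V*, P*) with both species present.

From dP/dt = 0 with P > 0: 0.00298V* = 0.207, so V* = 69.5.
Substitute into dV/dt = 0: 0.832(1 - 69.5/245) = 0.0478P*.
The bracket is 0.716, giving P* = 0.596/0.0478 = 12.5.

V* ≈ 69.5, P* ≈ 12.5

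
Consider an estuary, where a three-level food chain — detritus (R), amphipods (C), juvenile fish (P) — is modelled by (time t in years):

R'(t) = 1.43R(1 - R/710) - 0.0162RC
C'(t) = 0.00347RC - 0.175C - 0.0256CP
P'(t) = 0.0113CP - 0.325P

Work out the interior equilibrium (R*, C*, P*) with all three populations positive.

R* ≈ 479, C* ≈ 28.8, P* ≈ 58

From dP/dt = 0: 0.0113C* = 0.325, so C* = 28.8.
From dR/dt = 0: 1.43(1 - R*/710) = 0.0162·28.8, giving R* = 710·(1 - 0.326) = 479.
From dC/dt = 0: 0.00347·479 - 0.175 = 0.0256P*, so P* = 1.49/0.0256 = 58.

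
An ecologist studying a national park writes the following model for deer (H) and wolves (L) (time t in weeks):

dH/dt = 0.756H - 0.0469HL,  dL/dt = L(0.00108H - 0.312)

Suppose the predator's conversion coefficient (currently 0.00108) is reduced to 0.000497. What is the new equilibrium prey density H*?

H* ≈ 628

At the interior fixed point, setting dL/dt = 0 with L > 0 fixes H* = (predator death rate)/(HL coefficient) — independent of the other coefficients.
With the change, H* = 0.312/0.000497 = 628; it rises from 289.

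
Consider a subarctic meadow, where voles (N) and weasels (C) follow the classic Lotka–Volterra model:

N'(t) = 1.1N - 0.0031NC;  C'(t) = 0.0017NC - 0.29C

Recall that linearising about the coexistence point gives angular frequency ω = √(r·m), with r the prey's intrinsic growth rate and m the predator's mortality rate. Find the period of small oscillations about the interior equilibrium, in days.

T ≈ 11.1 days

Here r = 1.1 and m = 0.29, so r·m = 0.319.
ω = √0.319 = 0.565 per day, hence T = 2π/ω ≈ 11.1 days.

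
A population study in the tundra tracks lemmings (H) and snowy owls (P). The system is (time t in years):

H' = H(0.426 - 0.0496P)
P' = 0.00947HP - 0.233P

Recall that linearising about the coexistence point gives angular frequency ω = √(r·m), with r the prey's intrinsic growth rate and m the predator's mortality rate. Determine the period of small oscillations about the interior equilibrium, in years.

Here r = 0.426 and m = 0.233, so r·m = 0.0993.
ω = √0.0993 = 0.315 per year, hence T = 2π/ω ≈ 19.9 years.

T ≈ 19.9 years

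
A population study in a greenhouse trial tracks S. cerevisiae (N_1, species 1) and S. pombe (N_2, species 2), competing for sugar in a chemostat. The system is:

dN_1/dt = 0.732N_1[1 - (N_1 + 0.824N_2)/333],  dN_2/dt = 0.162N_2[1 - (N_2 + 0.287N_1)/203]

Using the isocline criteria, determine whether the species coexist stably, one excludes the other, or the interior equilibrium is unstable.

Compare the nullcline intercepts: K1/α12 = 333/0.824 = 404 > K2 = 203; K2/α21 = 203/0.287 = 707 > K1 = 333.
Since both inequalities hold, each species can invade when rare, so the interior equilibrium is stable.

stable coexistence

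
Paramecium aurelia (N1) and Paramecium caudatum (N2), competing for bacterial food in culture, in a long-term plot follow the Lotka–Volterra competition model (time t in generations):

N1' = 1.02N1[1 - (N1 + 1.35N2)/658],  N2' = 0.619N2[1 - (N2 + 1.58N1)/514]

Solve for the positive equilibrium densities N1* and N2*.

Setting both brackets to zero gives the nullclines N1 + 1.35N2 = 658 and 1.58N1 + N2 = 514.
Substituting N2 = 514 - 1.58N1 into the first: N1(1 - 1.35·1.58) = 658 - 1.35·514.
So N1* = -35.9/-1.13 = 31.7, and then N2* = 514 - 1.58·31.7 = 464.

N1* ≈ 31.7, N2* ≈ 464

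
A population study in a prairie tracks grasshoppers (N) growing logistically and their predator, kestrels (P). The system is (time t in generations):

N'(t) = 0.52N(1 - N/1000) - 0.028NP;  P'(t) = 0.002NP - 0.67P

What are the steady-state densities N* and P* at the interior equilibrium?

From dP/dt = 0 with P > 0: 0.002N* = 0.67, so N* = 335.
Substitute into dN/dt = 0: 0.52(1 - 335/1000) = 0.028P*.
The bracket is 0.665, giving P* = 0.346/0.028 = 12.4.

N* ≈ 335, P* ≈ 12.4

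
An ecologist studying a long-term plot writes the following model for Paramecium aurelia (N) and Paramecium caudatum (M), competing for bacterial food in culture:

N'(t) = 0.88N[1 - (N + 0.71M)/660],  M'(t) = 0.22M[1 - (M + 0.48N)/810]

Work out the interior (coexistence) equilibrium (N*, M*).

N* ≈ 129, M* ≈ 748

Setting both brackets to zero gives the nullclines N + 0.71M = 660 and 0.48N + M = 810.
Substituting M = 810 - 0.48N into the first: N(1 - 0.71·0.48) = 660 - 0.71·810.
So N* = 84.9/0.659 = 129, and then M* = 810 - 0.48·129 = 748.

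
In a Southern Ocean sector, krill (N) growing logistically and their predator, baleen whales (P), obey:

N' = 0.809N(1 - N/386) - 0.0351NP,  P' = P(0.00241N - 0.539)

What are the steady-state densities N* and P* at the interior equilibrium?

From dP/dt = 0 with P > 0: 0.00241N* = 0.539, so N* = 224.
Substitute into dN/dt = 0: 0.809(1 - 224/386) = 0.0351P*.
The bracket is 0.421, giving P* = 0.34/0.0351 = 9.69.

N* ≈ 224, P* ≈ 9.69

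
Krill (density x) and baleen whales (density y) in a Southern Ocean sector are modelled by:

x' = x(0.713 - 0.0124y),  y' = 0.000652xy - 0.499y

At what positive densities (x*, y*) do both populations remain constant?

Set dy/dt = 0 with y > 0: 0.000652x - 0.499 = 0, so x* = 0.499/0.000652 = 765.
Set dx/dt = 0 with x > 0: 0.713 - 0.0124y = 0, so y* = 0.713/0.0124 = 57.5.

x* ≈ 765, y* ≈ 57.5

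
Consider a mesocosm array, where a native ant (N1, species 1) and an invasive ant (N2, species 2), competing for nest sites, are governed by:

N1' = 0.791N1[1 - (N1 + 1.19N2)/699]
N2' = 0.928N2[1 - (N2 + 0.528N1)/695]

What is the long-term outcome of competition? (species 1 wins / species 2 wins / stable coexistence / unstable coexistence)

Compare the nullcline intercepts: K1/α12 = 699/1.19 = 587 < K2 = 695; K2/α21 = 695/0.528 = 1320 > K1 = 699.
Since the inequalities point opposite ways, species 2 can invade but species 1 cannot.

species 2 excludes species 1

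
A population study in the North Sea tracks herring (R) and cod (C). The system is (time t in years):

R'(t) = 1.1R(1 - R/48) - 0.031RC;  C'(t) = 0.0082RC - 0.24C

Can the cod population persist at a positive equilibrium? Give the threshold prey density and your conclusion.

Threshold R = 29.3; K > 29.3, so yes, the predator persists.

The predator equation gives dC/dt > 0 only when R > 0.24/0.0082 = 29.3.
Without the predator, R → K = 48. Since 48 > 29.3, the predator can invade and persist.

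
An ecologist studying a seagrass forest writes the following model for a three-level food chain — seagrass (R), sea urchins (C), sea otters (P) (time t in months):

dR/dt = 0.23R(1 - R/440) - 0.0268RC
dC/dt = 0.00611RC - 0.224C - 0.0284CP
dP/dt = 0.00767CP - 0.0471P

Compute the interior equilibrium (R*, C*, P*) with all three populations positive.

From dP/dt = 0: 0.00767C* = 0.0471, so C* = 6.14.
From dR/dt = 0: 0.23(1 - R*/440) = 0.0268·6.14, giving R* = 440·(1 - 0.716) = 125.
From dC/dt = 0: 0.00611·125 - 0.224 = 0.0284P*, so P* = 0.541/0.0284 = 19.

R* ≈ 125, C* ≈ 6.14, P* ≈ 19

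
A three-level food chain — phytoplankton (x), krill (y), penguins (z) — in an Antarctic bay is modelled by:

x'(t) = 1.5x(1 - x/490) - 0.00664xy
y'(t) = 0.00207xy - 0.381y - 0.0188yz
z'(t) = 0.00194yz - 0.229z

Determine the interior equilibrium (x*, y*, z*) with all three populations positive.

From dz/dt = 0: 0.00194y* = 0.229, so y* = 118.
From dx/dt = 0: 1.5(1 - x*/490) = 0.00664·118, giving x* = 490·(1 - 0.523) = 234.
From dy/dt = 0: 0.00207·234 - 0.381 = 0.0188z*, so z* = 0.103/0.0188 = 5.49.

x* ≈ 234, y* ≈ 118, z* ≈ 5.49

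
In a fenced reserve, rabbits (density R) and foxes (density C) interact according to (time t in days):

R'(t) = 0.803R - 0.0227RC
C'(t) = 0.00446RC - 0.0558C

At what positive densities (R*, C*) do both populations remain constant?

R* ≈ 12.5, C* ≈ 35.4

Set dC/dt = 0 with C > 0: 0.00446R - 0.0558 = 0, so R* = 0.0558/0.00446 = 12.5.
Set dR/dt = 0 with R > 0: 0.803 - 0.0227C = 0, so C* = 0.803/0.0227 = 35.4.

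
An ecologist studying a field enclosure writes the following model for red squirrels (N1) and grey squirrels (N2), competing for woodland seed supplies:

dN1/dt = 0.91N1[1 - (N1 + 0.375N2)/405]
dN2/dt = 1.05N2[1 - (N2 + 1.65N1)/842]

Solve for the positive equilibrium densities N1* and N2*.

Setting both brackets to zero gives the nullclines N1 + 0.375N2 = 405 and 1.65N1 + N2 = 842.
Substituting N2 = 842 - 1.65N1 into the first: N1(1 - 0.375·1.65) = 405 - 0.375·842.
So N1* = 89.2/0.381 = 234, and then N2* = 842 - 1.65·234 = 456.

N1* ≈ 234, N2* ≈ 456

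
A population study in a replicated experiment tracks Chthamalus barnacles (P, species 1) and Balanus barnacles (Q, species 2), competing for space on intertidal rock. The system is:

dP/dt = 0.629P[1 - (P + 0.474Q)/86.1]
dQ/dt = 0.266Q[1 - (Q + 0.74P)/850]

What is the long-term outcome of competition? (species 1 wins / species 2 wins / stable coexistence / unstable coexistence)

species 2 excludes species 1

Compare the nullcline intercepts: K1/α12 = 86.1/0.474 = 182 < K2 = 850; K2/α21 = 850/0.74 = 1150 > K1 = 86.1.
Since the inequalities point opposite ways, species 2 can invade but species 1 cannot.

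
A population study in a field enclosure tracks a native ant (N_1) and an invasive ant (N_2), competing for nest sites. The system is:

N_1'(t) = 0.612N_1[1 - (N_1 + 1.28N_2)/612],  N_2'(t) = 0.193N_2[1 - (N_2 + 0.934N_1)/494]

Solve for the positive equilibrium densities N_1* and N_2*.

N_1* ≈ 104, N_2* ≈ 397

Setting both brackets to zero gives the nullclines N_1 + 1.28N_2 = 612 and 0.934N_1 + N_2 = 494.
Substituting N_2 = 494 - 0.934N_1 into the first: N_1(1 - 1.28·0.934) = 612 - 1.28·494.
So N_1* = -20.3/-0.196 = 104, and then N_2* = 494 - 0.934·104 = 397.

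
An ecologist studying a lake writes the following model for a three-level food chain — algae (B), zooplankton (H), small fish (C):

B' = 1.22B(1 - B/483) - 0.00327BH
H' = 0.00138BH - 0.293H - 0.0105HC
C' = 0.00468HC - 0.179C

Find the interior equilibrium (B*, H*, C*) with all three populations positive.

From dC/dt = 0: 0.00468H* = 0.179, so H* = 38.2.
From dB/dt = 0: 1.22(1 - B*/483) = 0.00327·38.2, giving B* = 483·(1 - 0.103) = 433.
From dH/dt = 0: 0.00138·433 - 0.293 = 0.0105C*, so C* = 0.305/0.0105 = 29.1.

B* ≈ 433, H* ≈ 38.2, C* ≈ 29.1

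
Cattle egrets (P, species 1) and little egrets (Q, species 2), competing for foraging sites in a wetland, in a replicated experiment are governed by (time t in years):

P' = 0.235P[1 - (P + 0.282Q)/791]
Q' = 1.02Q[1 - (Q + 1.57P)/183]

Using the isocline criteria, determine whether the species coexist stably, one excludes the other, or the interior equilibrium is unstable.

Compare the nullcline intercepts: K1/α12 = 791/0.282 = 2800 > K2 = 183; K2/α21 = 183/1.57 = 117 < K1 = 791.
Since the inequalities point opposite ways, species 1 can invade but species 2 cannot.

species 1 excludes species 2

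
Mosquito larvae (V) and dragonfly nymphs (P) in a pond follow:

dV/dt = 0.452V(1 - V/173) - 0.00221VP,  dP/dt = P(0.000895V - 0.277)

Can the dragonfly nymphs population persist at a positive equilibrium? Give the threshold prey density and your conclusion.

Threshold V = 309; K < 309, so no, the predator goes extinct.

The predator equation gives dP/dt > 0 only when V > 0.277/0.000895 = 309.
Without the predator, V → K = 173. Since 173 < 309, the predator cannot invade.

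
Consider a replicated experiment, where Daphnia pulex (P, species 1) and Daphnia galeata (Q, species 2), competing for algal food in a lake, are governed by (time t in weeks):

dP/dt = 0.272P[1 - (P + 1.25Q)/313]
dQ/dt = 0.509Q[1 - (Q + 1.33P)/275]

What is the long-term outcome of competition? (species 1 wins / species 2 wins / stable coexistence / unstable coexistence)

Compare the nullcline intercepts: K1/α12 = 313/1.25 = 250 < K2 = 275; K2/α21 = 275/1.33 = 207 < K1 = 313.
Since both are reversed, neither can invade when rare; the interior point is a saddle.

unstable coexistence (outcome depends on initial conditions)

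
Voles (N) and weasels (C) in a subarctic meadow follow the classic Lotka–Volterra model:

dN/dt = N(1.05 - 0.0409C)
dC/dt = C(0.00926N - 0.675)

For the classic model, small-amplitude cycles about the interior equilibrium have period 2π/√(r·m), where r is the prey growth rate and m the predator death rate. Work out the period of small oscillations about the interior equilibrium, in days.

Here r = 1.05 and m = 0.675, so r·m = 0.709.
ω = √0.709 = 0.842 per day, hence T = 2π/ω ≈ 7.46 days.

T ≈ 7.46 days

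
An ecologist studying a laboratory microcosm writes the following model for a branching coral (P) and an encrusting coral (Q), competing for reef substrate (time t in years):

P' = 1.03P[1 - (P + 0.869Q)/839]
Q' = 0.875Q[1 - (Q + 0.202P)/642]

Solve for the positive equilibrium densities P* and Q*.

P* ≈ 341, Q* ≈ 573

Setting both brackets to zero gives the nullclines P + 0.869Q = 839 and 0.202P + Q = 642.
Substituting Q = 642 - 0.202P into the first: P(1 - 0.869·0.202) = 839 - 0.869·642.
So P* = 281/0.824 = 341, and then Q* = 642 - 0.202·341 = 573.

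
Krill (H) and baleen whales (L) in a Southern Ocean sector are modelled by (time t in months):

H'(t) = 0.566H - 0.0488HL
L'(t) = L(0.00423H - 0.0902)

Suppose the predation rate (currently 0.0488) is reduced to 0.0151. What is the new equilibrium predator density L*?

L* ≈ 37.5

At the interior fixed point, setting dH/dt = 0 with H > 0 fixes L* = (prey growth rate)/(HL coefficient) — independent of the other coefficients.
With the change, L* = 0.566/0.0151 = 37.5; it rises from 11.6.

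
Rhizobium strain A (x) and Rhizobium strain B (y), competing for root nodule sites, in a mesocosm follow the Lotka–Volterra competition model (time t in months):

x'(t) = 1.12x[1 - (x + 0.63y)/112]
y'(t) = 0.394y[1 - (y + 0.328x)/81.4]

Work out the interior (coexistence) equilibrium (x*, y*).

Setting both brackets to zero gives the nullclines x + 0.63y = 112 and 0.328x + y = 81.4.
Substituting y = 81.4 - 0.328x into the first: x(1 - 0.63·0.328) = 112 - 0.63·81.4.
So x* = 60.7/0.793 = 76.5, and then y* = 81.4 - 0.328·76.5 = 56.3.

x* ≈ 76.5, y* ≈ 56.3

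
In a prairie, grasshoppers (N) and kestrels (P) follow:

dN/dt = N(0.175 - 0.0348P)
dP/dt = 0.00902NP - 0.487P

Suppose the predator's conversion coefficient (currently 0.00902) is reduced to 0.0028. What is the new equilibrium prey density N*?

N* ≈ 174

At the interior fixed point, setting dP/dt = 0 with P > 0 fixes N* = (predator death rate)/(NP coefficient) — independent of the other coefficients.
With the change, N* = 0.487/0.0028 = 174; it rises from 54.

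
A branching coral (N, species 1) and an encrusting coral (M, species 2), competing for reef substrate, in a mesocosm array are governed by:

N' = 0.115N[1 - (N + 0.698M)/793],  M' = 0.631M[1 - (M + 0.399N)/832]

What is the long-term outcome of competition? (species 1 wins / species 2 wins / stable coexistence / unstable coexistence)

stable coexistence

Compare the nullcline intercepts: K1/α12 = 793/0.698 = 1140 > K2 = 832; K2/α21 = 832/0.399 = 2090 > K1 = 793.
Since both inequalities hold, each species can invade when rare, so the interior equilibrium is stable.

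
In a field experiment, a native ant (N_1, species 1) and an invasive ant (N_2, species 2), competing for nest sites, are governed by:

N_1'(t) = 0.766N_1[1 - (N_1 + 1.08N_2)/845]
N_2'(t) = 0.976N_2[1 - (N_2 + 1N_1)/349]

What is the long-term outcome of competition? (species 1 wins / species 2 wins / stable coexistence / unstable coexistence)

species 1 excludes species 2

Compare the nullcline intercepts: K1/α12 = 845/1.08 = 782 > K2 = 349; K2/α21 = 349/1 = 349 < K1 = 845.
Since the inequalities point opposite ways, species 1 can invade but species 2 cannot.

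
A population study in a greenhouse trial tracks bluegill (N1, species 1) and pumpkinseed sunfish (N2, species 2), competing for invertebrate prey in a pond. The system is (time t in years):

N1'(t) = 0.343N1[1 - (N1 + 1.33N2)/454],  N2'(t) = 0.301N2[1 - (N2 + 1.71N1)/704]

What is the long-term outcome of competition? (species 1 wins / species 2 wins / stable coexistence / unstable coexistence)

unstable coexistence (outcome depends on initial conditions)

Compare the nullcline intercepts: K1/α12 = 454/1.33 = 341 < K2 = 704; K2/α21 = 704/1.71 = 412 < K1 = 454.
Since both are reversed, neither can invade when rare; the interior point is a saddle.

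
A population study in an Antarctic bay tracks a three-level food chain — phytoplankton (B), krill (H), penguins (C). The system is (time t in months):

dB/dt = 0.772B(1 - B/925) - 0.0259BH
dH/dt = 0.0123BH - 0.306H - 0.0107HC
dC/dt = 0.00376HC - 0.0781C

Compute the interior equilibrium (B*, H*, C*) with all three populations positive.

B* ≈ 280, H* ≈ 20.8, C* ≈ 294

From dC/dt = 0: 0.00376H* = 0.0781, so H* = 20.8.
From dB/dt = 0: 0.772(1 - B*/925) = 0.0259·20.8, giving B* = 925·(1 - 0.697) = 280.
From dH/dt = 0: 0.0123·280 - 0.306 = 0.0107C*, so C* = 3.14/0.0107 = 294.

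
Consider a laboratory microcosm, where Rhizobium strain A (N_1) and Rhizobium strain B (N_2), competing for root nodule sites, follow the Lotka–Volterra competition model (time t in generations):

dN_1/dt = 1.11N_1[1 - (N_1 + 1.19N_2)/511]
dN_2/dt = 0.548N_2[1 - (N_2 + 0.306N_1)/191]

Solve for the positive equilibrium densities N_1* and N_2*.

Setting both brackets to zero gives the nullclines N_1 + 1.19N_2 = 511 and 0.306N_1 + N_2 = 191.
Substituting N_2 = 191 - 0.306N_1 into the first: N_1(1 - 1.19·0.306) = 511 - 1.19·191.
So N_1* = 284/0.636 = 446, and then N_2* = 191 - 0.306·446 = 54.5.

N_1* ≈ 446, N_2* ≈ 54.5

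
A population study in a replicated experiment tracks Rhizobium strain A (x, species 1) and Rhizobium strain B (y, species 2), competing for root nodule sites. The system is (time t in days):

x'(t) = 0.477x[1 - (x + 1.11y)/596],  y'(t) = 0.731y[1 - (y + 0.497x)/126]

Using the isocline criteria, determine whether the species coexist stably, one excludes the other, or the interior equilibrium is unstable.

species 1 excludes species 2

Compare the nullcline intercepts: K1/α12 = 596/1.11 = 537 > K2 = 126; K2/α21 = 126/0.497 = 254 < K1 = 596.
Since the inequalities point opposite ways, species 1 can invade but species 2 cannot.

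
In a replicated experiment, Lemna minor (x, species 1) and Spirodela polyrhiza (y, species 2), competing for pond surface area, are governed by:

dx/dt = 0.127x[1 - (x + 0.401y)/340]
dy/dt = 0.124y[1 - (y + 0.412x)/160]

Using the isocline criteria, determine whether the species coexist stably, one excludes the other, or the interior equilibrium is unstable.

Compare the nullcline intercepts: K1/α12 = 340/0.401 = 848 > K2 = 160; K2/α21 = 160/0.412 = 388 > K1 = 340.
Since both inequalities hold, each species can invade when rare, so the interior equilibrium is stable.

stable coexistence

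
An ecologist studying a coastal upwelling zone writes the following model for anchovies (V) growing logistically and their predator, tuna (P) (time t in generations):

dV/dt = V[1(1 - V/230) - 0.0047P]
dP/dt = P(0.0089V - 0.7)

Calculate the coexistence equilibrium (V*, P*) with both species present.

From dP/dt = 0 with P > 0: 0.0089V* = 0.7, so V* = 78.7.
Substitute into dV/dt = 0: 1(1 - 78.7/230) = 0.0047P*.
The bracket is 0.658, giving P* = 0.658/0.0047 = 140.

V* ≈ 78.7, P* ≈ 140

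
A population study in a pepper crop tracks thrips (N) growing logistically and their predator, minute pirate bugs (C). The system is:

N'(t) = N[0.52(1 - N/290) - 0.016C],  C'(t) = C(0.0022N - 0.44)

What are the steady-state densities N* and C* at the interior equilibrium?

From dC/dt = 0 with C > 0: 0.0022N* = 0.44, so N* = 200.
Substitute into dN/dt = 0: 0.52(1 - 200/290) = 0.016C*.
The bracket is 0.31, giving C* = 0.161/0.016 = 10.1.

N* ≈ 200, C* ≈ 10.1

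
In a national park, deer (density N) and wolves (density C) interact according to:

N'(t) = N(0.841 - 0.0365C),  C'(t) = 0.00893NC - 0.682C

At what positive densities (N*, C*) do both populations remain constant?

Set dC/dt = 0 with C > 0: 0.00893N - 0.682 = 0, so N* = 0.682/0.00893 = 76.4.
Set dN/dt = 0 with N > 0: 0.841 - 0.0365C = 0, so C* = 0.841/0.0365 = 23.

N* ≈ 76.4, C* ≈ 23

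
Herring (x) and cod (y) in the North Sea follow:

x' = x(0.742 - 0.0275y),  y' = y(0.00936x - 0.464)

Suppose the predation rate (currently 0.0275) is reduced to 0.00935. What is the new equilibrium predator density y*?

y* ≈ 79.4

At the interior fixed point, setting dx/dt = 0 with x > 0 fixes y* = (prey growth rate)/(xy coefficient) — independent of the other coefficients.
With the change, y* = 0.742/0.00935 = 79.4; it rises from 27.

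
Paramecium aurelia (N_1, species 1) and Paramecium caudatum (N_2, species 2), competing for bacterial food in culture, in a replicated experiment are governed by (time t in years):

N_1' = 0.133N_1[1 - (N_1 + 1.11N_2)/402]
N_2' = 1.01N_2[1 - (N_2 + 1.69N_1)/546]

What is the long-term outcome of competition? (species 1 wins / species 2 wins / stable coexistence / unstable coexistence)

unstable coexistence (outcome depends on initial conditions)

Compare the nullcline intercepts: K1/α12 = 402/1.11 = 362 < K2 = 546; K2/α21 = 546/1.69 = 323 < K1 = 402.
Since both are reversed, neither can invade when rare; the interior point is a saddle.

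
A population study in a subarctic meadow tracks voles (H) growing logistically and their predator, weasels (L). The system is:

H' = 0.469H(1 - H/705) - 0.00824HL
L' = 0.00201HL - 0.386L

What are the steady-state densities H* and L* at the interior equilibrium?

H* ≈ 192, L* ≈ 41.4

From dL/dt = 0 with L > 0: 0.00201H* = 0.386, so H* = 192.
Substitute into dH/dt = 0: 0.469(1 - 192/705) = 0.00824L*.
The bracket is 0.728, giving L* = 0.341/0.00824 = 41.4.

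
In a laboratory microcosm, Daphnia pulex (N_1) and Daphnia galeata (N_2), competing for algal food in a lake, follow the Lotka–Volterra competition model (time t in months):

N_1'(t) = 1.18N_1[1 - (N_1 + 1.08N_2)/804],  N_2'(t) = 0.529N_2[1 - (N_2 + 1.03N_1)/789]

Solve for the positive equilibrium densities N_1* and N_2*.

N_1* ≈ 428, N_2* ≈ 348

Setting both brackets to zero gives the nullclines N_1 + 1.08N_2 = 804 and 1.03N_1 + N_2 = 789.
Substituting N_2 = 789 - 1.03N_1 into the first: N_1(1 - 1.08·1.03) = 804 - 1.08·789.
So N_1* = -48.1/-0.112 = 428, and then N_2* = 789 - 1.03·428 = 348.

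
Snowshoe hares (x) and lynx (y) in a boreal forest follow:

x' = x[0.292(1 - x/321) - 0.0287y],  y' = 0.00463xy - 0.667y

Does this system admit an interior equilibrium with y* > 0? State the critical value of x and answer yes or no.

The predator equation gives dy/dt > 0 only when x > 0.667/0.00463 = 144.
Without the predator, x → K = 321. Since 321 > 144, the predator can invade and persist.

Threshold x = 144; K > 144, so yes, the predator persists.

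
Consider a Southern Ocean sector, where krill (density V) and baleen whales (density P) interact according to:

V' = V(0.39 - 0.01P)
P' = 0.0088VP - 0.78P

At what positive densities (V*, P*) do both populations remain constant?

V* ≈ 88.6, P* ≈ 39

Set dP/dt = 0 with P > 0: 0.0088V - 0.78 = 0, so V* = 0.78/0.0088 = 88.6.
Set dV/dt = 0 with V > 0: 0.39 - 0.01P = 0, so P* = 0.39/0.01 = 39.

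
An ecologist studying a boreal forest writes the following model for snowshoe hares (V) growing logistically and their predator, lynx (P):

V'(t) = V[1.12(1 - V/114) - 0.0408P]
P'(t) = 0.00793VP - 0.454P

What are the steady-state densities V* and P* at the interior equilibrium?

V* ≈ 57.3, P* ≈ 13.7

From dP/dt = 0 with P > 0: 0.00793V* = 0.454, so V* = 57.3.
Substitute into dV/dt = 0: 1.12(1 - 57.3/114) = 0.0408P*.
The bracket is 0.498, giving P* = 0.558/0.0408 = 13.7.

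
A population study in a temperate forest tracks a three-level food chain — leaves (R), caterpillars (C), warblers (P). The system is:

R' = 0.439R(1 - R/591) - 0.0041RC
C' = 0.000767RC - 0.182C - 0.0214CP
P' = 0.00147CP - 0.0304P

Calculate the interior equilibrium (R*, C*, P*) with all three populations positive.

R* ≈ 477, C* ≈ 20.7, P* ≈ 8.59

From dP/dt = 0: 0.00147C* = 0.0304, so C* = 20.7.
From dR/dt = 0: 0.439(1 - R*/591) = 0.0041·20.7, giving R* = 591·(1 - 0.193) = 477.
From dC/dt = 0: 0.000767·477 - 0.182 = 0.0214P*, so P* = 0.184/0.0214 = 8.59.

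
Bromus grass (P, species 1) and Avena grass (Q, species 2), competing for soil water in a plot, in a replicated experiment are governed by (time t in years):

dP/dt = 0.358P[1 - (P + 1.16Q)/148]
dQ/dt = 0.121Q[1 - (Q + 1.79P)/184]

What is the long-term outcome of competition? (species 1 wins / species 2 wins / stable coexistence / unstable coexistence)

unstable coexistence (outcome depends on initial conditions)

Compare the nullcline intercepts: K1/α12 = 148/1.16 = 128 < K2 = 184; K2/α21 = 184/1.79 = 103 < K1 = 148.
Since both are reversed, neither can invade when rare; the interior point is a saddle.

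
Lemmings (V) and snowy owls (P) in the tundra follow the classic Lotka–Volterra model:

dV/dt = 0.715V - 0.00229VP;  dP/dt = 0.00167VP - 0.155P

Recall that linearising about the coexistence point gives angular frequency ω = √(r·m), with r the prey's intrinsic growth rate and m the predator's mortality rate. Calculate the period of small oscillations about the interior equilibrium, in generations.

T ≈ 18.9 generations

Here r = 0.715 and m = 0.155, so r·m = 0.111.
ω = √0.111 = 0.333 per generation, hence T = 2π/ω ≈ 18.9 generations.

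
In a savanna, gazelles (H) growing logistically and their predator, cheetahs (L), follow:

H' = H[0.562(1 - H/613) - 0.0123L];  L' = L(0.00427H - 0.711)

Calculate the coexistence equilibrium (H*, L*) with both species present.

H* ≈ 167, L* ≈ 33.3

From dL/dt = 0 with L > 0: 0.00427H* = 0.711, so H* = 167.
Substitute into dH/dt = 0: 0.562(1 - 167/613) = 0.0123L*.
The bracket is 0.728, giving L* = 0.409/0.0123 = 33.3.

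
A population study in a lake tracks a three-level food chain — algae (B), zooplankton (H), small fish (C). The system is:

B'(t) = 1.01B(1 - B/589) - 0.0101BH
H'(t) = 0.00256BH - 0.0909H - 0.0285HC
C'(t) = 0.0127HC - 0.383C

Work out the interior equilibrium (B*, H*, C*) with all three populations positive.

From dC/dt = 0: 0.0127H* = 0.383, so H* = 30.2.
From dB/dt = 0: 1.01(1 - B*/589) = 0.0101·30.2, giving B* = 589·(1 - 0.302) = 411.
From dH/dt = 0: 0.00256·411 - 0.0909 = 0.0285C*, so C* = 0.962/0.0285 = 33.8.

B* ≈ 411, H* ≈ 30.2, C* ≈ 33.8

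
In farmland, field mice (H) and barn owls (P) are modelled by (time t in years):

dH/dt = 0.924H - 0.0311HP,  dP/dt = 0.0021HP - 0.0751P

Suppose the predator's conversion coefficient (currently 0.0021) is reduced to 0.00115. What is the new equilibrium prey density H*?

H* ≈ 65.3

At the interior fixed point, setting dP/dt = 0 with P > 0 fixes H* = (predator death rate)/(HP coefficient) — independent of the other coefficients.
With the change, H* = 0.0751/0.00115 = 65.3; it rises from 35.8.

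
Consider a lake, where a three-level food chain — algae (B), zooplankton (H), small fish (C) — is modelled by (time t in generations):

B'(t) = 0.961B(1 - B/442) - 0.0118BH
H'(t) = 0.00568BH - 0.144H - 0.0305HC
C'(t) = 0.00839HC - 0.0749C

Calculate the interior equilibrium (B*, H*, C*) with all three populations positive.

B* ≈ 394, H* ≈ 8.93, C* ≈ 68.6

From dC/dt = 0: 0.00839H* = 0.0749, so H* = 8.93.
From dB/dt = 0: 0.961(1 - B*/442) = 0.0118·8.93, giving B* = 442·(1 - 0.11) = 394.
From dH/dt = 0: 0.00568·394 - 0.144 = 0.0305C*, so C* = 2.09/0.0305 = 68.6.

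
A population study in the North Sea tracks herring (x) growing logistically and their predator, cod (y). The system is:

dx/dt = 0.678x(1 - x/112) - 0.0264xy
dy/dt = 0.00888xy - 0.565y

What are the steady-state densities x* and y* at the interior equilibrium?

x* ≈ 63.6, y* ≈ 11.1

From dy/dt = 0 with y > 0: 0.00888x* = 0.565, so x* = 63.6.
Substitute into dx/dt = 0: 0.678(1 - 63.6/112) = 0.0264y*.
The bracket is 0.432, giving y* = 0.293/0.0264 = 11.1.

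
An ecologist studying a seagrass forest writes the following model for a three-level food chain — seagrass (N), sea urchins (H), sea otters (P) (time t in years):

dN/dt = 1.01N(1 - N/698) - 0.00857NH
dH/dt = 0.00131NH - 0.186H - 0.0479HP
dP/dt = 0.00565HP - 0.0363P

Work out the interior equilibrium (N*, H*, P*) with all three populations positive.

N* ≈ 660, H* ≈ 6.42, P* ≈ 14.2

From dP/dt = 0: 0.00565H* = 0.0363, so H* = 6.42.
From dN/dt = 0: 1.01(1 - N*/698) = 0.00857·6.42, giving N* = 698·(1 - 0.0545) = 660.
From dH/dt = 0: 0.00131·660 - 0.186 = 0.0479P*, so P* = 0.679/0.0479 = 14.2.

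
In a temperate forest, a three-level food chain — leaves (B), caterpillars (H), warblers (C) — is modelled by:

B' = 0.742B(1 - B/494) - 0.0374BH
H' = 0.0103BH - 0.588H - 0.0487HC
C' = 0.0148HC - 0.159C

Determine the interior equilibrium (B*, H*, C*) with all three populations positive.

From dC/dt = 0: 0.0148H* = 0.159, so H* = 10.7.
From dB/dt = 0: 0.742(1 - B*/494) = 0.0374·10.7, giving B* = 494·(1 - 0.542) = 226.
From dH/dt = 0: 0.0103·226 - 0.588 = 0.0487C*, so C* = 1.74/0.0487 = 35.8.

B* ≈ 226, H* ≈ 10.7, C* ≈ 35.8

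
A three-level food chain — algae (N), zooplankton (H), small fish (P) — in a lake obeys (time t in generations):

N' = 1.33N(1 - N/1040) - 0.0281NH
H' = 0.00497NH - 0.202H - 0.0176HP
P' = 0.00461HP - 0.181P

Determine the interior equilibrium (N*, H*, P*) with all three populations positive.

N* ≈ 177, H* ≈ 39.3, P* ≈ 38.6

From dP/dt = 0: 0.00461H* = 0.181, so H* = 39.3.
From dN/dt = 0: 1.33(1 - N*/1040) = 0.0281·39.3, giving N* = 1040·(1 - 0.83) = 177.
From dH/dt = 0: 0.00497·177 - 0.202 = 0.0176P*, so P* = 0.679/0.0176 = 38.6.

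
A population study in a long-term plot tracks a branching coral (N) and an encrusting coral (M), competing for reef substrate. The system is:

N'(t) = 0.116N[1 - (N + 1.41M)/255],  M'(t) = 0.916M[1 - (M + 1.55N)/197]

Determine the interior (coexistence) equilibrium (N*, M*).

Setting both brackets to zero gives the nullclines N + 1.41M = 255 and 1.55N + M = 197.
Substituting M = 197 - 1.55N into the first: N(1 - 1.41·1.55) = 255 - 1.41·197.
So N* = -22.8/-1.19 = 19.2, and then M* = 197 - 1.55·19.2 = 167.

N* ≈ 19.2, M* ≈ 167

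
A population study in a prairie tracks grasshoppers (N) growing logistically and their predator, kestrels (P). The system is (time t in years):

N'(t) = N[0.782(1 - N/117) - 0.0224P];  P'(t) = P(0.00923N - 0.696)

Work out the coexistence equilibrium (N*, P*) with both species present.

From dP/dt = 0 with P > 0: 0.00923N* = 0.696, so N* = 75.4.
Substitute into dN/dt = 0: 0.782(1 - 75.4/117) = 0.0224P*.
The bracket is 0.356, giving P* = 0.278/0.0224 = 12.4.

N* ≈ 75.4, P* ≈ 12.4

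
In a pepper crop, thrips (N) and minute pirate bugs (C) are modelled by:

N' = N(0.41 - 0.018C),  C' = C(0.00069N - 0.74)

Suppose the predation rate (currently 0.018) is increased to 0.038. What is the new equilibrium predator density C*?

C* ≈ 10.8

At the interior fixed point, setting dN/dt = 0 with N > 0 fixes C* = (prey growth rate)/(NC coefficient) — independent of the other coefficients.
With the change, C* = 0.41/0.038 = 10.8; it falls from 22.8.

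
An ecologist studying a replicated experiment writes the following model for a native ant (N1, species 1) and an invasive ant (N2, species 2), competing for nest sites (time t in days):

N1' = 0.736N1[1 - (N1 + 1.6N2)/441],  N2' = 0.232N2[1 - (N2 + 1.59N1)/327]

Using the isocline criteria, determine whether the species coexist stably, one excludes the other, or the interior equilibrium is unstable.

unstable coexistence (outcome depends on initial conditions)

Compare the nullcline intercepts: K1/α12 = 441/1.6 = 276 < K2 = 327; K2/α21 = 327/1.59 = 206 < K1 = 441.
Since both are reversed, neither can invade when rare; the interior point is a saddle.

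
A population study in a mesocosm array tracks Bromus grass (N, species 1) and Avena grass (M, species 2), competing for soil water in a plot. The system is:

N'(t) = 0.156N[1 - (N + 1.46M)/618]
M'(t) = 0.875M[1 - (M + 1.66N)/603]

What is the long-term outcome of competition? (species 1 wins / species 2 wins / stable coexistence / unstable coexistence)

Compare the nullcline intercepts: K1/α12 = 618/1.46 = 423 < K2 = 603; K2/α21 = 603/1.66 = 363 < K1 = 618.
Since both are reversed, neither can invade when rare; the interior point is a saddle.

unstable coexistence (outcome depends on initial conditions)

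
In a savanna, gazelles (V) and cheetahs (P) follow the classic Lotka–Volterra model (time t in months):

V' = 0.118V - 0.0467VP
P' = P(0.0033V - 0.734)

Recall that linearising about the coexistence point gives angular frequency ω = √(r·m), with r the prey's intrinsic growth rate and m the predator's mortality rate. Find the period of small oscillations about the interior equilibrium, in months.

Here r = 0.118 and m = 0.734, so r·m = 0.0866.
ω = √0.0866 = 0.294 per month, hence T = 2π/ω ≈ 21.3 months.

T ≈ 21.3 months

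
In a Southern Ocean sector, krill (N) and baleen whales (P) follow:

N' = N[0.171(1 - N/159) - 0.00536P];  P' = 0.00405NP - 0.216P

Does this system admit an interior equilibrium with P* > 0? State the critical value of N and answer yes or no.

Threshold N = 53.3; K > 53.3, so yes, the predator persists.

The predator equation gives dP/dt > 0 only when N > 0.216/0.00405 = 53.3.
Without the predator, N → K = 159. Since 159 > 53.3, the predator can invade and persist.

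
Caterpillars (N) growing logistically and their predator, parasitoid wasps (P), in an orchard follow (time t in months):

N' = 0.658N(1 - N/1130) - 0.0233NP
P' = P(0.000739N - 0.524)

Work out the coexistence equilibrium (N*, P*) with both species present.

N* ≈ 709, P* ≈ 10.5

From dP/dt = 0 with P > 0: 0.000739N* = 0.524, so N* = 709.
Substitute into dN/dt = 0: 0.658(1 - 709/1130) = 0.0233P*.
The bracket is 0.373, giving P* = 0.245/0.0233 = 10.5.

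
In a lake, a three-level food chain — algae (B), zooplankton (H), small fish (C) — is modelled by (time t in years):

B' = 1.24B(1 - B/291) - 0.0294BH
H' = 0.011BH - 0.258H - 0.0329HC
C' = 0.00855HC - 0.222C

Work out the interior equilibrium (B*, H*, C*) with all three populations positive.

B* ≈ 112, H* ≈ 26, C* ≈ 29.6

From dC/dt = 0: 0.00855H* = 0.222, so H* = 26.
From dB/dt = 0: 1.24(1 - B*/291) = 0.0294·26, giving B* = 291·(1 - 0.616) = 112.
From dH/dt = 0: 0.011·112 - 0.258 = 0.0329C*, so C* = 0.972/0.0329 = 29.6.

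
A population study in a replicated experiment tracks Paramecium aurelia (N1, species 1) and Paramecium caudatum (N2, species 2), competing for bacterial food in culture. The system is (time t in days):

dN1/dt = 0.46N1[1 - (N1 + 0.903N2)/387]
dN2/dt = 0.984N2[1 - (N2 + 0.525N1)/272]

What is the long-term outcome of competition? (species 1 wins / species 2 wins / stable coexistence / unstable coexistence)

stable coexistence

Compare the nullcline intercepts: K1/α12 = 387/0.903 = 429 > K2 = 272; K2/α21 = 272/0.525 = 518 > K1 = 387.
Since both inequalities hold, each species can invade when rare, so the interior equilibrium is stable.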